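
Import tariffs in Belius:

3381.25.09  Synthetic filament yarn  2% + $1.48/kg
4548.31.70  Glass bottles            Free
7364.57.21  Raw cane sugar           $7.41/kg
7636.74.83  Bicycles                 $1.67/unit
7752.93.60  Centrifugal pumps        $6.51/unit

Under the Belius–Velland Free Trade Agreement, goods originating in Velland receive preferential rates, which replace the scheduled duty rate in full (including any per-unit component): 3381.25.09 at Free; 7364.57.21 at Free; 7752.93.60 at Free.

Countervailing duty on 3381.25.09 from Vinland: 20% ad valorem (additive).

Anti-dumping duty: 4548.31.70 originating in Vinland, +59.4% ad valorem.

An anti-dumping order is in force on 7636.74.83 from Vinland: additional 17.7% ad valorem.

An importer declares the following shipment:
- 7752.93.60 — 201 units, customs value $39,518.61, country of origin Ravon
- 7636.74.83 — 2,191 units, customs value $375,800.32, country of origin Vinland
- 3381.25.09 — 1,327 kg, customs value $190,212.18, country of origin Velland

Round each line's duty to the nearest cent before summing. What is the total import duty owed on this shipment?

Line 1 (7752.93.60, Ravon, 201 units, $39,518.61):
Base rate for 7752.93.60 is $6.51/unit.
7752.93.60 has an FTA preferential rate, but origin Ravon is not Velland; base rate stands.
Duty = 201 × $6.51 = $1,308.51.
Line 2 (7636.74.83, Vinland, 2,191 units, $375,800.32):
Base rate for 7636.74.83 is $1.67/unit.
Additional duty on 7636.74.83 from Vinland: +17.7% ad valorem. Applied ad valorem rate = 17.7%.
Duty = $375,800.32 × 17.7% + 2,191 × $1.67 = $70,175.63.
Line 3 (3381.25.09, Velland, 1,327 kg, $190,212.18):
Base rate for 3381.25.09 is 2% + $1.48/kg.
Origin Velland qualifies under the Belius–Velland agreement and 3381.25.09 is covered: preferential rate Free applies instead.
The additional-duty order on 3381.25.09 targets Vinland, not Velland; it does not apply.
Duty = $190,212.18 × 0% = $0.00.
Total = $1,308.51 + $70,175.63 + $0.00 = $71,484.14.

$71,484.14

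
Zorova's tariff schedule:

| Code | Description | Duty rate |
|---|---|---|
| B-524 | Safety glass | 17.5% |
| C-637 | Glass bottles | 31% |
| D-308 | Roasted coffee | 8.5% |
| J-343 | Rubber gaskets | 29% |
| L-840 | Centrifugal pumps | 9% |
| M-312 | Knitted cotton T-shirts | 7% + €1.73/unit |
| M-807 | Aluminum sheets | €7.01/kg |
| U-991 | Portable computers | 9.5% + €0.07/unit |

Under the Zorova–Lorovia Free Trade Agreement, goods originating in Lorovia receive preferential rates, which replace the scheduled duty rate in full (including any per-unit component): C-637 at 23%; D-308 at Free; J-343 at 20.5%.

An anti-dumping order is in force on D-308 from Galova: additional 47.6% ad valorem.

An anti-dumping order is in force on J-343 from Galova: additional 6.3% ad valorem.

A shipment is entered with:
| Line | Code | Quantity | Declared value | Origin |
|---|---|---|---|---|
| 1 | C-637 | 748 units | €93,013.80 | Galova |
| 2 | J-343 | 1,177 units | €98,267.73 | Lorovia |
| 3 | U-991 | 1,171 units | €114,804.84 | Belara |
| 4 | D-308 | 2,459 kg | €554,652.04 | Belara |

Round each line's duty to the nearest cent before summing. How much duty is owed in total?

€107,113.01

Line 1 (C-637, Galova, 748 units, €93,013.80):
Base rate for C-637 is 31%.
C-637 has an FTA preferential rate, but origin Galova is not Lorovia; base rate stands.
Duty = €93,013.80 × 31% = €28,834.28.
Line 2 (J-343, Lorovia, 1,177 units, €98,267.73):
Base rate for J-343 is 29%.
Origin Lorovia qualifies under the Zorova–Lorovia agreement and J-343 is covered: preferential rate 20.5% applies instead.
The additional-duty order on J-343 targets Galova, not Lorovia; it does not apply.
Duty = €98,267.73 × 20.5% = €20,144.88.
Line 3 (U-991, Belara, 1,171 units, €114,804.84):
Base rate for U-991 is 9.5% + €0.07/unit.
Duty = €114,804.84 × 9.5% + 1,171 × €0.07 = €10,988.43.
Line 4 (D-308, Belara, 2,459 kg, €554,652.04):
Base rate for D-308 is 8.5%.
D-308 has an FTA preferential rate, but origin Belara is not Lorovia; base rate stands.
The additional-duty order on D-308 targets Galova, not Belara; it does not apply.
Duty = €554,652.04 × 8.5% = €47,145.42.
Total = €28,834.28 + €20,144.88 + €10,988.43 + €47,145.42 = €107,113.01.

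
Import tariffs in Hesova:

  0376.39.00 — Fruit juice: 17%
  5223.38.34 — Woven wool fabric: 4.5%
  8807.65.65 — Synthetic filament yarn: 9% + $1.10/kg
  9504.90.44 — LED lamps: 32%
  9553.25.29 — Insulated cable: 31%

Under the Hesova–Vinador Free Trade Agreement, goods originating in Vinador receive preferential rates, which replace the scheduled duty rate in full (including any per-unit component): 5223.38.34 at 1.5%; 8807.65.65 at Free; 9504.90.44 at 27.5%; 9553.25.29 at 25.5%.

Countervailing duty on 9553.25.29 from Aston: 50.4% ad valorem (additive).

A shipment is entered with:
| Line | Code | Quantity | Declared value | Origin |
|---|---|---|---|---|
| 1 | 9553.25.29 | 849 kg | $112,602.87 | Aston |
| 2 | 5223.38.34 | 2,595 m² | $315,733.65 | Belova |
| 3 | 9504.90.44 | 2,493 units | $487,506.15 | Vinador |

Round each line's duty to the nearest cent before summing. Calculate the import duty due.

$239,930.94

Line 1 (9553.25.29, Aston, 849 kg, $112,602.87):
Base rate for 9553.25.29 is 31%.
9553.25.29 has an FTA preferential rate, but origin Aston is not Vinador; base rate stands.
Additional duty on 9553.25.29 from Aston: +50.4%. Applied ad valorem rate: 31% + 50.4% = 81.4%.
Duty = $112,602.87 × 81.4% = $91,658.74.
Line 2 (5223.38.34, Belova, 2,595 m², $315,733.65):
Base rate for 5223.38.34 is 4.5%.
5223.38.34 has an FTA preferential rate, but origin Belova is not Vinador; base rate stands.
Duty = $315,733.65 × 4.5% = $14,208.01.
Line 3 (9504.90.44, Vinador, 2,493 units, $487,506.15):
Base rate for 9504.90.44 is 32%.
Origin Vinador qualifies under the Hesova–Vinador agreement and 9504.90.44 is covered: preferential rate 27.5% applies instead.
Duty = $487,506.15 × 27.5% = $134,064.19.
Total = $91,658.74 + $14,208.01 + $134,064.19 = $239,930.94.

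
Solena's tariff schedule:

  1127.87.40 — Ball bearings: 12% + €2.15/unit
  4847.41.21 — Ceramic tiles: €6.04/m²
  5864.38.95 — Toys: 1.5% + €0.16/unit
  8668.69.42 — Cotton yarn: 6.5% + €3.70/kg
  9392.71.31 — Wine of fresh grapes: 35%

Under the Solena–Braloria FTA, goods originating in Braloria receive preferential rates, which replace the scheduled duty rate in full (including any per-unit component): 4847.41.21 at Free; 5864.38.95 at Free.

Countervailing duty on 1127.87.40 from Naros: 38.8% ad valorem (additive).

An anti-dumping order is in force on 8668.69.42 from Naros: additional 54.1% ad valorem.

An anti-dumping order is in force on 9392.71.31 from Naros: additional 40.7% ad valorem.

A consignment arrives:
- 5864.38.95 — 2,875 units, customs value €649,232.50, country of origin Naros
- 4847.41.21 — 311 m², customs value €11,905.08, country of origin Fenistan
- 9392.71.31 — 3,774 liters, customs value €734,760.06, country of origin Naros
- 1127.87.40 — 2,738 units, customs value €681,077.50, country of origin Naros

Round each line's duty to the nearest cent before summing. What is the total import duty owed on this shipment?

Line 1 (5864.38.95, Naros, 2,875 units, €649,232.50):
Base rate for 5864.38.95 is 1.5% + €0.16/unit.
5864.38.95 has an FTA preferential rate, but origin Naros is not Braloria; base rate stands.
Duty = €649,232.50 × 1.5% + 2,875 × €0.16 = €10,198.49.
Line 2 (4847.41.21, Fenistan, 311 m², €11,905.08):
Base rate for 4847.41.21 is €6.04/m².
4847.41.21 has an FTA preferential rate, but origin Fenistan is not Braloria; base rate stands.
Duty = 311 × €6.04 = €1,878.44.
Line 3 (9392.71.31, Naros, 3,774 liters, €734,760.06):
Base rate for 9392.71.31 is 35%.
Additional duty on 9392.71.31 from Naros: +40.7%. Applied ad valorem rate: 35% + 40.7% = 75.7%.
Duty = €734,760.06 × 75.7% = €556,213.37.
Line 4 (1127.87.40, Naros, 2,738 units, €681,077.50):
Base rate for 1127.87.40 is 12% + €2.15/unit.
Additional duty on 1127.87.40 from Naros: +38.8%. Applied ad valorem rate: 12% + 38.8% = 50.8%.
Duty = €681,077.50 × 50.8% + 2,738 × €2.15 = €351,874.07.
Total = €10,198.49 + €1,878.44 + €556,213.37 + €351,874.07 = €920,164.37.

€920,164.37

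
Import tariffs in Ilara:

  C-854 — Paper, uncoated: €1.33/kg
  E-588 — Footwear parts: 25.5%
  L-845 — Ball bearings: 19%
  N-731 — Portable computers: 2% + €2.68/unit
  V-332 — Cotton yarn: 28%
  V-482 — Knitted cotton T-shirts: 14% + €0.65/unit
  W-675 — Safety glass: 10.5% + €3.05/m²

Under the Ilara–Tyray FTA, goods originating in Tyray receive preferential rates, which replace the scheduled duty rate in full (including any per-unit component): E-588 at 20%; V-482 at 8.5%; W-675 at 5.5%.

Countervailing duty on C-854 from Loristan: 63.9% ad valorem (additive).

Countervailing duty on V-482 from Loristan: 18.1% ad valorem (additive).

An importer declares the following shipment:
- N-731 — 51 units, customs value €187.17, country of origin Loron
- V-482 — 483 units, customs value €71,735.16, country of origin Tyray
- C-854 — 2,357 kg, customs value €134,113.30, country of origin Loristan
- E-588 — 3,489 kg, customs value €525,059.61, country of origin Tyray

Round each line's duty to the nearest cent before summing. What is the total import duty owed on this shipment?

€200,083.04

Line 1 (N-731, Loron, 51 units, €187.17):
Base rate for N-731 is 2% + €2.68/unit.
Duty = €187.17 × 2% + 51 × €2.68 = €140.42.
Line 2 (V-482, Tyray, 483 units, €71,735.16):
Base rate for V-482 is 14% + €0.65/unit.
Origin Tyray qualifies under the Ilara–Tyray agreement and V-482 is covered: preferential rate 8.5% applies instead.
The additional-duty order on V-482 targets Loristan, not Tyray; it does not apply.
Duty = €71,735.16 × 8.5% = €6,097.49.
Line 3 (C-854, Loristan, 2,357 kg, €134,113.30):
Base rate for C-854 is €1.33/kg.
Additional duty on C-854 from Loristan: +63.9% ad valorem. Applied ad valorem rate = 63.9%.
Duty = €134,113.30 × 63.9% + 2,357 × €1.33 = €88,833.21.
Line 4 (E-588, Tyray, 3,489 kg, €525,059.61):
Base rate for E-588 is 25.5%.
Origin Tyray qualifies under the Ilara–Tyray agreement and E-588 is covered: preferential rate 20% applies instead.
Duty = €525,059.61 × 20% = €105,011.92.
Total = €140.42 + €6,097.49 + €88,833.21 + €105,011.92 = €200,083.04.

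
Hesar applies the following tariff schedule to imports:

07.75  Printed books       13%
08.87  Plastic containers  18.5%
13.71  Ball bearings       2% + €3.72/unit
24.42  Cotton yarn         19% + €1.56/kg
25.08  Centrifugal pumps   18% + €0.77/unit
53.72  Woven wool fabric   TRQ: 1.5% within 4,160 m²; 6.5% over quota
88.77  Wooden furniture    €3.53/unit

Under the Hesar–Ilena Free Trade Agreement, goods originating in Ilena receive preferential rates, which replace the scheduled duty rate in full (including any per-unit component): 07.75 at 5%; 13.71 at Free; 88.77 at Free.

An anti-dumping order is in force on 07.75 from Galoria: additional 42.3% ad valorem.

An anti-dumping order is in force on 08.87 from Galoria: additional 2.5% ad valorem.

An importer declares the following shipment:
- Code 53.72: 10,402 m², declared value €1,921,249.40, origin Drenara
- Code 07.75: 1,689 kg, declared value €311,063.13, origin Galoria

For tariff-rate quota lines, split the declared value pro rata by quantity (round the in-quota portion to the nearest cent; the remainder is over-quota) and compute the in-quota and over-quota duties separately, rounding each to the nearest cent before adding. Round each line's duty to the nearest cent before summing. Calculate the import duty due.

€258,481.52

Line 1 (53.72, Drenara, 10,402 m², €1,921,249.40):
Code 53.72 is under a tariff-rate quota (threshold 4,160 m²). In-quota: 4,160 m² at 1.5%; over-quota: 6,242 m² at 6.5%.
Pro-rata value split: in-quota = €1,921,249.40 × 4,160/10,402 = €768,352.00; over-quota = €1,921,249.40 − €768,352.00 = €1,152,897.40.
In-quota duty = €768,352.00 × 1.5% = €11,525.28. Over-quota duty = €1,152,897.40 × 6.5% = €74,938.33.
Line duty = €11,525.28 + €74,938.33 = €86,463.61.
Line 2 (07.75, Galoria, 1,689 kg, €311,063.13):
Base rate for 07.75 is 13%.
07.75 has an FTA preferential rate, but origin Galoria is not Ilena; base rate stands.
Additional duty on 07.75 from Galoria: +42.3%. Applied ad valorem rate: 13% + 42.3% = 55.3%.
Duty = €311,063.13 × 55.3% = €172,017.91.
Total = €86,463.61 + €172,017.91 = €258,481.52.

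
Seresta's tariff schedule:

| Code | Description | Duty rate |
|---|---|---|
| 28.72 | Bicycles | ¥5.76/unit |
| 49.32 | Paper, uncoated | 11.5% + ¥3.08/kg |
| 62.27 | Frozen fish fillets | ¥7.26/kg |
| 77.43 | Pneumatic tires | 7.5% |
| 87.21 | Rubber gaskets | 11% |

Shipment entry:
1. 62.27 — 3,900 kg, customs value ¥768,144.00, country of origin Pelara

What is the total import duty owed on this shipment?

Line 1 (62.27, Pelara, 3,900 kg, ¥768,144.00):
Base rate for 62.27 is ¥7.26/kg.
Duty = 3,900 × ¥7.26 = ¥28,314.00.

¥28,314.00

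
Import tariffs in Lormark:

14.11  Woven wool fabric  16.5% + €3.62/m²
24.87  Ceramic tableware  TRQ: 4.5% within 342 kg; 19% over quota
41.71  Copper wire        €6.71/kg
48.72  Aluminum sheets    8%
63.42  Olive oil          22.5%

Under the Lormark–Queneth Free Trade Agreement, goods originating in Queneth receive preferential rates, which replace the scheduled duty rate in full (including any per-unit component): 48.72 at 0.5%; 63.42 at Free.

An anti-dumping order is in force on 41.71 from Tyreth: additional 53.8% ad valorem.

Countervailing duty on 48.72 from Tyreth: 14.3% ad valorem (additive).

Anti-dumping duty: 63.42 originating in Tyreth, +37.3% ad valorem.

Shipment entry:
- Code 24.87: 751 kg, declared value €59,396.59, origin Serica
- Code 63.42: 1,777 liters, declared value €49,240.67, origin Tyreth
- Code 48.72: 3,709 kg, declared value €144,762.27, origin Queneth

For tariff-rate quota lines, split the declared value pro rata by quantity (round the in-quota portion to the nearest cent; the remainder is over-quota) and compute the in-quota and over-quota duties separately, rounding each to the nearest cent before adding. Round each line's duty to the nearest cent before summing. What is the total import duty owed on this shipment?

€37,533.01

Line 1 (24.87, Serica, 751 kg, €59,396.59):
Code 24.87 is under a tariff-rate quota (threshold 342 kg). In-quota: 342 kg at 4.5%; over-quota: 409 kg at 19%.
Pro-rata value split: in-quota = €59,396.59 × 342/751 = €27,048.78; over-quota = €59,396.59 − €27,048.78 = €32,347.81.
In-quota duty = €27,048.78 × 4.5% = €1,217.20. Over-quota duty = €32,347.81 × 19% = €6,146.08.
Line duty = €1,217.20 + €6,146.08 = €7,363.28.
Line 2 (63.42, Tyreth, 1,777 liters, €49,240.67):
Base rate for 63.42 is 22.5%.
63.42 has an FTA preferential rate, but origin Tyreth is not Queneth; base rate stands.
Additional duty on 63.42 from Tyreth: +37.3%. Applied ad valorem rate: 22.5% + 37.3% = 59.8%.
Duty = €49,240.67 × 59.8% = €29,445.92.
Line 3 (48.72, Queneth, 3,709 kg, €144,762.27):
Base rate for 48.72 is 8%.
Origin Queneth qualifies under the Lormark–Queneth agreement and 48.72 is covered: preferential rate 0.5% applies instead.
The additional-duty order on 48.72 targets Tyreth, not Queneth; it does not apply.
Duty = €144,762.27 × 0.5% = €723.81.
Total = €7,363.28 + €29,445.92 + €723.81 = €37,533.01.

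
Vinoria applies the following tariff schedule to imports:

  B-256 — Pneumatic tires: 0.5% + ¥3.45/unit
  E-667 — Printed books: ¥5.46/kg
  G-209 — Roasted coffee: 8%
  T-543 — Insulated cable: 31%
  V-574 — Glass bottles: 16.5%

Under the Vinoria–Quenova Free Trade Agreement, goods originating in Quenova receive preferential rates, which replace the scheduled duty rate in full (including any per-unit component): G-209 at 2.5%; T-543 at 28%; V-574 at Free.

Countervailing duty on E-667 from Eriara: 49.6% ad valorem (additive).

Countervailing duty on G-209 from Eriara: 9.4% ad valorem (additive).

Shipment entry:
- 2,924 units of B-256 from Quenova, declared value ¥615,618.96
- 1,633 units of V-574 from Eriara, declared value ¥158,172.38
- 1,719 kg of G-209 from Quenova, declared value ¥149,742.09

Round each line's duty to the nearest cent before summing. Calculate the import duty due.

¥43,007.88

Line 1 (B-256, Quenova, 2,924 units, ¥615,618.96):
Base rate for B-256 is 0.5% + ¥3.45/unit.
Origin Quenova is the FTA partner but B-256 is not on the preference list; base rate stands.
Duty = ¥615,618.96 × 0.5% + 2,924 × ¥3.45 = ¥13,165.89.
Line 2 (V-574, Eriara, 1,633 units, ¥158,172.38):
Base rate for V-574 is 16.5%.
V-574 has an FTA preferential rate, but origin Eriara is not Quenova; base rate stands.
Duty = ¥158,172.38 × 16.5% = ¥26,098.44.
Line 3 (G-209, Quenova, 1,719 kg, ¥149,742.09):
Base rate for G-209 is 8%.
Origin Quenova qualifies under the Vinoria–Quenova agreement and G-209 is covered: preferential rate 2.5% applies instead.
The additional-duty order on G-209 targets Eriara, not Quenova; it does not apply.
Duty = ¥149,742.09 × 2.5% = ¥3,743.55.
Total = ¥13,165.89 + ¥26,098.44 + ¥3,743.55 = ¥43,007.88.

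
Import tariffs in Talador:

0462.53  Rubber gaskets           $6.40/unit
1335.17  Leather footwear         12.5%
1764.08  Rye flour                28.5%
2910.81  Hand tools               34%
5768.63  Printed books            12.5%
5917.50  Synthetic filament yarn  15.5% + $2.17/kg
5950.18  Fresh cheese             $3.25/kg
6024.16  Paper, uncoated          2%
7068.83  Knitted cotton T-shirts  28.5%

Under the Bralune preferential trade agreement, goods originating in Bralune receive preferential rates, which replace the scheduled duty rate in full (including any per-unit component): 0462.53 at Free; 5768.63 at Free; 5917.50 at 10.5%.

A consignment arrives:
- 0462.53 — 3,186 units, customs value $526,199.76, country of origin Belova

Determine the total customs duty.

$20,390.40

Line 1 (0462.53, Belova, 3,186 units, $526,199.76):
Base rate for 0462.53 is $6.40/unit.
0462.53 has an FTA preferential rate, but origin Belova is not Bralune; base rate stands.
Duty = 3,186 × $6.40 = $20,390.40.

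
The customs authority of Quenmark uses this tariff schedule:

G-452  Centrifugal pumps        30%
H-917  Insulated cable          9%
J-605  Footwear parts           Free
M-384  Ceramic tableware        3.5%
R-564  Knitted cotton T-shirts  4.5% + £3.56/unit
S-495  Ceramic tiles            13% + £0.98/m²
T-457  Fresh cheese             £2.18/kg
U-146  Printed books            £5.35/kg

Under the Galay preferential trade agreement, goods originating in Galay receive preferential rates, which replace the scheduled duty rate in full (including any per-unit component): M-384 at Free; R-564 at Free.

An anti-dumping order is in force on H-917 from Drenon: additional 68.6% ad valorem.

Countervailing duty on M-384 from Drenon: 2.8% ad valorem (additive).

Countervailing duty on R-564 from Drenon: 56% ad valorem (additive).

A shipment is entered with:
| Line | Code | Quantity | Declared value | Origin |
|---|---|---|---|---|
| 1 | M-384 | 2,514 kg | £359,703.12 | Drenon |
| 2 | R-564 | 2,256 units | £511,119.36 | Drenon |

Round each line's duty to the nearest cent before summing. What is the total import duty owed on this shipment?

Line 1 (M-384, Drenon, 2,514 kg, £359,703.12):
Base rate for M-384 is 3.5%.
M-384 has an FTA preferential rate, but origin Drenon is not Galay; base rate stands.
Additional duty on M-384 from Drenon: +2.8%. Applied ad valorem rate: 3.5% + 2.8% = 6.3%.
Duty = £359,703.12 × 6.3% = £22,661.30.
Line 2 (R-564, Drenon, 2,256 units, £511,119.36):
Base rate for R-564 is 4.5% + £3.56/unit.
R-564 has an FTA preferential rate, but origin Drenon is not Galay; base rate stands.
Additional duty on R-564 from Drenon: +56%. Applied ad valorem rate: 4.5% + 56% = 60.5%.
Duty = £511,119.36 × 60.5% + 2,256 × £3.56 = £317,258.57.
Total = £22,661.30 + £317,258.57 = £339,919.87.

£339,919.87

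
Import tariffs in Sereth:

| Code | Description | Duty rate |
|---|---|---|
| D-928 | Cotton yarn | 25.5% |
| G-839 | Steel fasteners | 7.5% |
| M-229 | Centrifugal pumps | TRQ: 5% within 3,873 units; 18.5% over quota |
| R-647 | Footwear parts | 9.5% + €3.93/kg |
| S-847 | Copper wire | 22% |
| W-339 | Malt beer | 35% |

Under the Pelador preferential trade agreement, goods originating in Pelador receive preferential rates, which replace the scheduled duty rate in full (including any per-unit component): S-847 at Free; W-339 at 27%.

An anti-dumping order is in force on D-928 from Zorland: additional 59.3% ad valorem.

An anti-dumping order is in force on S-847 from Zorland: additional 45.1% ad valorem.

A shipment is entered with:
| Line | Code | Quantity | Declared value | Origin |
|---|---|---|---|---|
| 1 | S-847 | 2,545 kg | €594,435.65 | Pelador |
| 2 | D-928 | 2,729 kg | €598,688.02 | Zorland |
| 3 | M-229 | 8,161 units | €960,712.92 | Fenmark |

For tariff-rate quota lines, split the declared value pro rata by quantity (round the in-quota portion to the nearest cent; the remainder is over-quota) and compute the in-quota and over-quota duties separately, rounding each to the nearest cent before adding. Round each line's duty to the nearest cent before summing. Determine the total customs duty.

€623,868.84

Line 1 (S-847, Pelador, 2,545 kg, €594,435.65):
Base rate for S-847 is 22%.
Origin Pelador qualifies under the Sereth–Pelador agreement and S-847 is covered: preferential rate Free applies instead.
The additional-duty order on S-847 targets Zorland, not Pelador; it does not apply.
Duty = €594,435.65 × 0% = €0.00.
Line 2 (D-928, Zorland, 2,729 kg, €598,688.02):
Base rate for D-928 is 25.5%.
Additional duty on D-928 from Zorland: +59.3%. Applied ad valorem rate: 25.5% + 59.3% = 84.8%.
Duty = €598,688.02 × 84.8% = €507,687.44.
Line 3 (M-229, Fenmark, 8,161 units, €960,712.92):
Code M-229 is under a tariff-rate quota (threshold 3,873 units). In-quota: 3,873 units at 5%; over-quota: 4,288 units at 18.5%.
Pro-rata value split: in-quota = €960,712.92 × 3,873/8,161 = €455,929.56; over-quota = €960,712.92 − €455,929.56 = €504,783.36.
In-quota duty = €455,929.56 × 5% = €22,796.48. Over-quota duty = €504,783.36 × 18.5% = €93,384.92.
Line duty = €22,796.48 + €93,384.92 = €116,181.40.
Total = €0.00 + €507,687.44 + €116,181.40 = €623,868.84.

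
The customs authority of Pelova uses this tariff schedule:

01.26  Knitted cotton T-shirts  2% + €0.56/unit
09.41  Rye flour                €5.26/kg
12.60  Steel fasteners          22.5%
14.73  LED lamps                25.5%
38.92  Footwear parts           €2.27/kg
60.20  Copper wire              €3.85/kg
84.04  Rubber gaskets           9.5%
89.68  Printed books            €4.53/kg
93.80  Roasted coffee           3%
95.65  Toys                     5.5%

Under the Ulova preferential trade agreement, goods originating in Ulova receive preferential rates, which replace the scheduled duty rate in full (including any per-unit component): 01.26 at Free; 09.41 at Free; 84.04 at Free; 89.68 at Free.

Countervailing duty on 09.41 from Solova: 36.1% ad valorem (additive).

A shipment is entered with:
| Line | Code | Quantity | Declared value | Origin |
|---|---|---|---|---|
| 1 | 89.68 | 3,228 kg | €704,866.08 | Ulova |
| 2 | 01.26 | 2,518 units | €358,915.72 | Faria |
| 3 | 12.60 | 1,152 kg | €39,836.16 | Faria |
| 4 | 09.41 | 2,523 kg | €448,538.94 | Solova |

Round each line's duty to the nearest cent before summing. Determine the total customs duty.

€192,745.07

Line 1 (89.68, Ulova, 3,228 kg, €704,866.08):
Base rate for 89.68 is €4.53/kg.
Origin Ulova qualifies under the Pelova–Ulova agreement and 89.68 is covered: preferential rate Free applies instead.
Duty = €704,866.08 × 0% = €0.00.
Line 2 (01.26, Faria, 2,518 units, €358,915.72):
Base rate for 01.26 is 2% + €0.56/unit.
01.26 has an FTA preferential rate, but origin Faria is not Ulova; base rate stands.
Duty = €358,915.72 × 2% + 2,518 × €0.56 = €8,588.39.
Line 3 (12.60, Faria, 1,152 kg, €39,836.16):
Base rate for 12.60 is 22.5%.
Duty = €39,836.16 × 22.5% = €8,963.14.
Line 4 (09.41, Solova, 2,523 kg, €448,538.94):
Base rate for 09.41 is €5.26/kg.
09.41 has an FTA preferential rate, but origin Solova is not Ulova; base rate stands.
Additional duty on 09.41 from Solova: +36.1% ad valorem. Applied ad valorem rate = 36.1%.
Duty = €448,538.94 × 36.1% + 2,523 × €5.26 = €175,193.54.
Total = €0.00 + €8,588.39 + €8,963.14 + €175,193.54 = €192,745.07.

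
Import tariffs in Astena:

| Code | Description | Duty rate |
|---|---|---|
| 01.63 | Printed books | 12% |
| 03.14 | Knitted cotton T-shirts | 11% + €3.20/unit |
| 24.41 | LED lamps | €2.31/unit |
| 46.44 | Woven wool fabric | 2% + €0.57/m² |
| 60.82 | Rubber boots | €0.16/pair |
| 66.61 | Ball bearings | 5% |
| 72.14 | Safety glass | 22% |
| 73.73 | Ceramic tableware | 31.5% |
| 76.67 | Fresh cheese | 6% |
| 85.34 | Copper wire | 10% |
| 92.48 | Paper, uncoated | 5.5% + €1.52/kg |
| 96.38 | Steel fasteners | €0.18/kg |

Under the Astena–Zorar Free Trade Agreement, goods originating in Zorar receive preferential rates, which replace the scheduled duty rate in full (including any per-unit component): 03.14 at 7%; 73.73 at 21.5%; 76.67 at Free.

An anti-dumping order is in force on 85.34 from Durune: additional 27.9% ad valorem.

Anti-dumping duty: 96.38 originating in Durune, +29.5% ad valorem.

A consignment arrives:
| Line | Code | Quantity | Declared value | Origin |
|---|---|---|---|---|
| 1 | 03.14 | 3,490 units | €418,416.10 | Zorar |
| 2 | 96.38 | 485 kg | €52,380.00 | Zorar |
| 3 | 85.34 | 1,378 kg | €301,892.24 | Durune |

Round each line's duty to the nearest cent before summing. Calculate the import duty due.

Line 1 (03.14, Zorar, 3,490 units, €418,416.10):
Base rate for 03.14 is 11% + €3.20/unit.
Origin Zorar qualifies under the Astena–Zorar agreement and 03.14 is covered: preferential rate 7% applies instead.
Duty = €418,416.10 × 7% = €29,289.13.
Line 2 (96.38, Zorar, 485 kg, €52,380.00):
Base rate for 96.38 is €0.18/kg.
Origin Zorar is the FTA partner but 96.38 is not on the preference list; base rate stands.
The additional-duty order on 96.38 targets Durune, not Zorar; it does not apply.
Duty = 485 × €0.18 = €87.30.
Line 3 (85.34, Durune, 1,378 kg, €301,892.24):
Base rate for 85.34 is 10%.
Additional duty on 85.34 from Durune: +27.9%. Applied ad valorem rate: 10% + 27.9% = 37.9%.
Duty = €301,892.24 × 37.9% = €114,417.16.
Total = €29,289.13 + €87.30 + €114,417.16 = €143,793.59.

€143,793.59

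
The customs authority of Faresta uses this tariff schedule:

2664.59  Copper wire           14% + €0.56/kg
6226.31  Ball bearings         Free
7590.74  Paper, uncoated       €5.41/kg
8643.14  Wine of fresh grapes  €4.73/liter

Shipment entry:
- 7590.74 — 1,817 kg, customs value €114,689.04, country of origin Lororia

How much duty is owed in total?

€9,829.97

Line 1 (7590.74, Lororia, 1,817 kg, €114,689.04):
Base rate for 7590.74 is €5.41/kg.
Duty = 1,817 × €5.41 = €9,829.97.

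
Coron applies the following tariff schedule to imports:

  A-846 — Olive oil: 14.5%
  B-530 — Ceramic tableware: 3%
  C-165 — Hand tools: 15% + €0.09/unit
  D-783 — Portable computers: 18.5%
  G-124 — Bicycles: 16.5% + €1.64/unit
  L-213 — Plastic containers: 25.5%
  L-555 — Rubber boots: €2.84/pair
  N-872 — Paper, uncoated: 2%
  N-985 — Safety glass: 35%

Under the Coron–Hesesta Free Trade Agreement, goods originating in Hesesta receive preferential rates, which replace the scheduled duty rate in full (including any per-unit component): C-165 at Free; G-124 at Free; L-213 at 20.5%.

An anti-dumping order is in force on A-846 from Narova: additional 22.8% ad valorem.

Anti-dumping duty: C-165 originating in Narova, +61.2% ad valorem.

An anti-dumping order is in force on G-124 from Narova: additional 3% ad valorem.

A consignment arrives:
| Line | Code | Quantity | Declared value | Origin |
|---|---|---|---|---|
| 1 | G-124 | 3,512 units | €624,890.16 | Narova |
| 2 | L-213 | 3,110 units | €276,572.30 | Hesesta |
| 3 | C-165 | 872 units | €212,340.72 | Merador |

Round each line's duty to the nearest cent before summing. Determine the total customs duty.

Line 1 (G-124, Narova, 3,512 units, €624,890.16):
Base rate for G-124 is 16.5% + €1.64/unit.
G-124 has an FTA preferential rate, but origin Narova is not Hesesta; base rate stands.
Additional duty on G-124 from Narova: +3%. Applied ad valorem rate: 16.5% + 3% = 19.5%.
Duty = €624,890.16 × 19.5% + 3,512 × €1.64 = €127,613.26.
Line 2 (L-213, Hesesta, 3,110 units, €276,572.30):
Base rate for L-213 is 25.5%.
Origin Hesesta qualifies under the Coron–Hesesta agreement and L-213 is covered: preferential rate 20.5% applies instead.
Duty = €276,572.30 × 20.5% = €56,697.32.
Line 3 (C-165, Merador, 872 units, €212,340.72):
Base rate for C-165 is 15% + €0.09/unit.
C-165 has an FTA preferential rate, but origin Merador is not Hesesta; base rate stands.
The additional-duty order on C-165 targets Narova, not Merador; it does not apply.
Duty = €212,340.72 × 15% + 872 × €0.09 = €31,929.59.
Total = €127,613.26 + €56,697.32 + €31,929.59 = €216,240.17.

€216,240.17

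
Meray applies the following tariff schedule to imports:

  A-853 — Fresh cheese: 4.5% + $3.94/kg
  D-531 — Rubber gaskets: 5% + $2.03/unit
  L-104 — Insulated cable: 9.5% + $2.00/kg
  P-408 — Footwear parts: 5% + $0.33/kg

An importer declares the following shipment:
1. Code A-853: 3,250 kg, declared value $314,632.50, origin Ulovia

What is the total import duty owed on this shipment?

Line 1 (A-853, Ulovia, 3,250 kg, $314,632.50):
Base rate for A-853 is 4.5% + $3.94/kg.
Duty = $314,632.50 × 4.5% + 3,250 × $3.94 = $26,963.46.

$26,963.46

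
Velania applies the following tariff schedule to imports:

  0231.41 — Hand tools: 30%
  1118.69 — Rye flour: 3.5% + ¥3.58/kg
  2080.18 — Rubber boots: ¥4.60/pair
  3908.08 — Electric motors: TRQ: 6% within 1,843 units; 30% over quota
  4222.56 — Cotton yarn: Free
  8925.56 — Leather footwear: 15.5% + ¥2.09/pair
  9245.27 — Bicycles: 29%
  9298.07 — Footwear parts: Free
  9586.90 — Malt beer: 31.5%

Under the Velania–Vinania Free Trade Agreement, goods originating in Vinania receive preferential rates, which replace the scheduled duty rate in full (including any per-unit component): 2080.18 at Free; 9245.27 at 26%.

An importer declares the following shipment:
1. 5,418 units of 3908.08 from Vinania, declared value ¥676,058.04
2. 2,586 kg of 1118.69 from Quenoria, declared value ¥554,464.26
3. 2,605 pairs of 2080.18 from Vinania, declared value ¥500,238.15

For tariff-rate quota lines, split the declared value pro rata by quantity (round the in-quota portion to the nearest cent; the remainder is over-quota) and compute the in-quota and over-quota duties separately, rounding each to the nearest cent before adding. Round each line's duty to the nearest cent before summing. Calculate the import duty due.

Line 1 (3908.08, Vinania, 5,418 units, ¥676,058.04):
Code 3908.08 is under a tariff-rate quota (threshold 1,843 units). In-quota: 1,843 units at 6%; over-quota: 3,575 units at 30%.
Pro-rata value split: in-quota = ¥676,058.04 × 1,843/5,418 = ¥229,969.54; over-quota = ¥676,058.04 − ¥229,969.54 = ¥446,088.50.
In-quota duty = ¥229,969.54 × 6% = ¥13,798.17. Over-quota duty = ¥446,088.50 × 30% = ¥133,826.55.
Line duty = ¥13,798.17 + ¥133,826.55 = ¥147,624.72.
Line 2 (1118.69, Quenoria, 2,586 kg, ¥554,464.26):
Base rate for 1118.69 is 3.5% + ¥3.58/kg.
Duty = ¥554,464.26 × 3.5% + 2,586 × ¥3.58 = ¥28,664.13.
Line 3 (2080.18, Vinania, 2,605 pairs, ¥500,238.15):
Base rate for 2080.18 is ¥4.60/pair.
Origin Vinania qualifies under the Velania–Vinania agreement and 2080.18 is covered: preferential rate Free applies instead.
Duty = ¥500,238.15 × 0% = ¥0.00.
Total = ¥147,624.72 + ¥28,664.13 + ¥0.00 = ¥176,288.85.

¥176,288.85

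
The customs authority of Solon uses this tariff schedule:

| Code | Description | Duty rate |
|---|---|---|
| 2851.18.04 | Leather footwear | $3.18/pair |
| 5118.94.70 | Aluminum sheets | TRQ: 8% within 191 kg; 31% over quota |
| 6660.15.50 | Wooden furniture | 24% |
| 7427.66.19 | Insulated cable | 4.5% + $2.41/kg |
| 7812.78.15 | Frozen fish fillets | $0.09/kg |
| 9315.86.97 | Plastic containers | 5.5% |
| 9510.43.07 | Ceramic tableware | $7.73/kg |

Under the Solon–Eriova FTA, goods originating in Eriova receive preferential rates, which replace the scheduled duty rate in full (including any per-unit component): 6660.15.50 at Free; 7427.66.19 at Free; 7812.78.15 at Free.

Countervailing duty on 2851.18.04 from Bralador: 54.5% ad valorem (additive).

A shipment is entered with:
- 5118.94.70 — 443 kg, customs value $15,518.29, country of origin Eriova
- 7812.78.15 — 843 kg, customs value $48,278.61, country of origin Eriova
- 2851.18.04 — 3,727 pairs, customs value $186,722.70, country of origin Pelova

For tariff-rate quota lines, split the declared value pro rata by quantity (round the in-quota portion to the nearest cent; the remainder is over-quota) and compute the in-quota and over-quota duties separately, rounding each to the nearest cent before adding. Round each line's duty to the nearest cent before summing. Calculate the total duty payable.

Line 1 (5118.94.70, Eriova, 443 kg, $15,518.29):
Code 5118.94.70 is under a tariff-rate quota (threshold 191 kg). In-quota: 191 kg at 8%; over-quota: 252 kg at 31%.
Pro-rata value split: in-quota = $15,518.29 × 191/443 = $6,690.73; over-quota = $15,518.29 − $6,690.73 = $8,827.56.
In-quota duty = $6,690.73 × 8% = $535.26. Over-quota duty = $8,827.56 × 31% = $2,736.54.
Line duty = $535.26 + $2,736.54 = $3,271.80.
Line 2 (7812.78.15, Eriova, 843 kg, $48,278.61):
Base rate for 7812.78.15 is $0.09/kg.
Origin Eriova qualifies under the Solon–Eriova agreement and 7812.78.15 is covered: preferential rate Free applies instead.
Duty = $48,278.61 × 0% = $0.00.
Line 3 (2851.18.04, Pelova, 3,727 pairs, $186,722.70):
Base rate for 2851.18.04 is $3.18/pair.
The additional-duty order on 2851.18.04 targets Bralador, not Pelova; it does not apply.
Duty = 3,727 × $3.18 = $11,851.86.
Total = $3,271.80 + $0.00 + $11,851.86 = $15,123.66.

$15,123.66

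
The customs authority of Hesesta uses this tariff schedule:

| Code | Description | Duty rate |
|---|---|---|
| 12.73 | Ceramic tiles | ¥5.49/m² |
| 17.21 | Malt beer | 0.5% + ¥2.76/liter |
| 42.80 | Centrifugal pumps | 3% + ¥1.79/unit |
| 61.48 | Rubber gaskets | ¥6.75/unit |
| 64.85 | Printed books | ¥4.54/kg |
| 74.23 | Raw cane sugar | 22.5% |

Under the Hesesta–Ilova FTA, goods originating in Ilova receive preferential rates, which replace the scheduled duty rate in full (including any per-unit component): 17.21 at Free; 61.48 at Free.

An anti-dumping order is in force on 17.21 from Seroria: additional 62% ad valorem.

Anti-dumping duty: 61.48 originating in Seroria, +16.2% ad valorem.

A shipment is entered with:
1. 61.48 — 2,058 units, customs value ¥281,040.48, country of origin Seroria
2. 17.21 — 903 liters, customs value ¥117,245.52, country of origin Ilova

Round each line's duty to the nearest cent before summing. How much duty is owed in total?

Line 1 (61.48, Seroria, 2,058 units, ¥281,040.48):
Base rate for 61.48 is ¥6.75/unit.
61.48 has an FTA preferential rate, but origin Seroria is not Ilova; base rate stands.
Additional duty on 61.48 from Seroria: +16.2% ad valorem. Applied ad valorem rate = 16.2%.
Duty = ¥281,040.48 × 16.2% + 2,058 × ¥6.75 = ¥59,420.06.
Line 2 (17.21, Ilova, 903 liters, ¥117,245.52):
Base rate for 17.21 is 0.5% + ¥2.76/liter.
Origin Ilova qualifies under the Hesesta–Ilova agreement and 17.21 is covered: preferential rate Free applies instead.
The additional-duty order on 17.21 targets Seroria, not Ilova; it does not apply.
Duty = ¥117,245.52 × 0% = ¥0.00.
Total = ¥59,420.06 + ¥0.00 = ¥59,420.06.

¥59,420.06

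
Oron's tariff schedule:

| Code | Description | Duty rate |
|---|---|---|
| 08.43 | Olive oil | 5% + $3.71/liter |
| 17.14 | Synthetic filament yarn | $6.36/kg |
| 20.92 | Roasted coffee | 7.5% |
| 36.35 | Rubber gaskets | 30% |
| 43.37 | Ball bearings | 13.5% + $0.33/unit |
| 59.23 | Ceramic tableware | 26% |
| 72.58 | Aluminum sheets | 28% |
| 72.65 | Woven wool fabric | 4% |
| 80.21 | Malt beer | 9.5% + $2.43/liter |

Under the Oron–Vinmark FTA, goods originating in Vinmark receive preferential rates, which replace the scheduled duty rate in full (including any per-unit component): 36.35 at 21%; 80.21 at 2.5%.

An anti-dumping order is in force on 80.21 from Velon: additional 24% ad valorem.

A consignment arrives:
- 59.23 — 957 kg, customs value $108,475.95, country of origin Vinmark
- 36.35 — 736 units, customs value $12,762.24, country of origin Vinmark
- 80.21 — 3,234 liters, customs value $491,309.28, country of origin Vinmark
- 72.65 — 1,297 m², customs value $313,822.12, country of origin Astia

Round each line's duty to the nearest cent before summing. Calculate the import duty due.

$55,719.43

Line 1 (59.23, Vinmark, 957 kg, $108,475.95):
Base rate for 59.23 is 26%.
Origin Vinmark is the FTA partner but 59.23 is not on the preference list; base rate stands.
Duty = $108,475.95 × 26% = $28,203.75.
Line 2 (36.35, Vinmark, 736 units, $12,762.24):
Base rate for 36.35 is 30%.
Origin Vinmark qualifies under the Oron–Vinmark agreement and 36.35 is covered: preferential rate 21% applies instead.
Duty = $12,762.24 × 21% = $2,680.07.
Line 3 (80.21, Vinmark, 3,234 liters, $491,309.28):
Base rate for 80.21 is 9.5% + $2.43/liter.
Origin Vinmark qualifies under the Oron–Vinmark agreement and 80.21 is covered: preferential rate 2.5% applies instead.
The additional-duty order on 80.21 targets Velon, not Vinmark; it does not apply.
Duty = $491,309.28 × 2.5% = $12,282.73.
Line 4 (72.65, Astia, 1,297 m², $313,822.12):
Base rate for 72.65 is 4%.
Duty = $313,822.12 × 4% = $12,552.88.
Total = $28,203.75 + $2,680.07 + $12,282.73 + $12,552.88 = $55,719.43.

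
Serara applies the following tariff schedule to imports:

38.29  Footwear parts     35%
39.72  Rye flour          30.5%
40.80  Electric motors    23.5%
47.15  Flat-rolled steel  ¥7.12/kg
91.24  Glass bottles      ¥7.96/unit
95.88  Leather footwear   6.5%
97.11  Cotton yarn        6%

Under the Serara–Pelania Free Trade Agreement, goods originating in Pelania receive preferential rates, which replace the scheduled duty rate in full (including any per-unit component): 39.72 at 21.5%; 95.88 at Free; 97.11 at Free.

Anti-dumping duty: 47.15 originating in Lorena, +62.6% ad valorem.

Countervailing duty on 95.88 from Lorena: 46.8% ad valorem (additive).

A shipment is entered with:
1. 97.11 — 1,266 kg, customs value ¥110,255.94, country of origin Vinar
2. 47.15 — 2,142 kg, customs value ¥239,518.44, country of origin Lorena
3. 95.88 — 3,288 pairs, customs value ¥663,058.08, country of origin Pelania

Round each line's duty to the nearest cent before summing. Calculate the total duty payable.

¥171,804.94

Line 1 (97.11, Vinar, 1,266 kg, ¥110,255.94):
Base rate for 97.11 is 6%.
97.11 has an FTA preferential rate, but origin Vinar is not Pelania; base rate stands.
Duty = ¥110,255.94 × 6% = ¥6,615.36.
Line 2 (47.15, Lorena, 2,142 kg, ¥239,518.44):
Base rate for 47.15 is ¥7.12/kg.
Additional duty on 47.15 from Lorena: +62.6% ad valorem. Applied ad valorem rate = 62.6%.
Duty = ¥239,518.44 × 62.6% + 2,142 × ¥7.12 = ¥165,189.58.
Line 3 (95.88, Pelania, 3,288 pairs, ¥663,058.08):
Base rate for 95.88 is 6.5%.
Origin Pelania qualifies under the Serara–Pelania agreement and 95.88 is covered: preferential rate Free applies instead.
The additional-duty order on 95.88 targets Lorena, not Pelania; it does not apply.
Duty = ¥663,058.08 × 0% = ¥0.00.
Total = ¥6,615.36 + ¥165,189.58 + ¥0.00 = ¥171,804.94.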